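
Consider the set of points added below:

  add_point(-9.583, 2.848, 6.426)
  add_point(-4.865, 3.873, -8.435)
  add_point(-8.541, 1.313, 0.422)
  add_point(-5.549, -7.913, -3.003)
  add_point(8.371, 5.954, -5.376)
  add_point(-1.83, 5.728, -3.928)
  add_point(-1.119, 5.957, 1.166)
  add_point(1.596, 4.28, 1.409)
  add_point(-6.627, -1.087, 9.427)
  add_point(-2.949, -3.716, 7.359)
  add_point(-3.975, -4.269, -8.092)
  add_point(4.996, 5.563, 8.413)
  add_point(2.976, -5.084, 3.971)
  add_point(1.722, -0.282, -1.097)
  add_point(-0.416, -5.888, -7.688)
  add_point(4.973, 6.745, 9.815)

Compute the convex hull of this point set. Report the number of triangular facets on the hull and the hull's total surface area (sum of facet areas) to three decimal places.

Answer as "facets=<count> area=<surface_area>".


facets=24 area=885.148

Extreme-point indices: [0, 1, 2, 3, 4, 5, 6, 8, 9, 10, 11, 12, 14, 15] — 14 of 16 on the boundary.

Area of each hull facet:
  f1: (p2, p3, p0) → 26.2011
  f2: (p2, p1, p0) → 16.3782
  f3: (p14, p1, p4) → 71.0113
  f4: (p5, p15, p4) → 75.1864
  f5: (p5, p1, p4) → 26.8491
  f6: (p5, p1, p0) → 36.9879
  f7: (p8, p15, p0) → 40.2893
  f8: (p8, p9, p15) → 33.1402
  f9: (p8, p3, p0) → 40.8293
  f10: (p8, p9, p3) → 26.1334
  f11: (p10, p14, p3) → 12.6298
  f12: (p10, p14, p1) → 13.8426
  f13: (p10, p2, p3) → 32.6928
  f14: (p10, p2, p1) → 39.3557
  f15: (p12, p9, p15) → 44.8472
  f16: (p12, p14, p4) → 84.5552
  f17: (p12, p9, p3) → 37.8698
  f18: (p12, p14, p3) → 40.2899
  f19: (p6, p15, p0) → 55.2066
  f20: (p6, p5, p0) → 24.9296
  f21: (p6, p5, p15) → 12.4901
  f22: (p11, p15, p4) → 8.9343
  f23: (p11, p12, p4) → 79.2739
  f24: (p11, p12, p15) → 5.2244
Σ area = 885.148

Check V−E+F: 14 − 36 + 24 = 2.


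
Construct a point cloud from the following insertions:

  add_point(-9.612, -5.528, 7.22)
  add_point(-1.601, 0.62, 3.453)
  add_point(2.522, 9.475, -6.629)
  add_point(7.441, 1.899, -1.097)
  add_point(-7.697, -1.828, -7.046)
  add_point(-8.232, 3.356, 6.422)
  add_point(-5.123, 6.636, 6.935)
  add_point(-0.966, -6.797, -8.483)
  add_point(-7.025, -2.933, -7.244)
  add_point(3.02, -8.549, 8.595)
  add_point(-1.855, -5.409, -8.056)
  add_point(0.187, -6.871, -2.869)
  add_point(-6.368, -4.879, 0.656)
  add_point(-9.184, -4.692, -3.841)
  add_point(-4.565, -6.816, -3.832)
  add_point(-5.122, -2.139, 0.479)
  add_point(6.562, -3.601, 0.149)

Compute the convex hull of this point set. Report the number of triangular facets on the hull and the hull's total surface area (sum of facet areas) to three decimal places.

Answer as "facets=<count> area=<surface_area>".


Points on the hull: [0, 2, 3, 4, 5, 6, 7, 8, 9, 13, 14, 16] (12 of 17).

Facet areas (half cross-product norm):
  f1: (p7, p2, p3) → 74.6120
  f2: (p6, p2, p3) → 78.4695
  f3: (p16, p7, p3) → 33.2618
  f4: (p4, p7, p2) → 64.4203
  f5: (p9, p6, p3) → 108.9320
  f6: (p9, p16, p3) → 21.5705
  f7: (p9, p6, p0) → 84.1259
  f8: (p9, p16, p7) → 59.9924
  f9: (p14, p9, p0) → 75.3553
  f10: (p14, p9, p7) → 40.3186
  f11: (p13, p14, p0) → 28.2180
  f12: (p13, p14, p7) → 12.4527
  f13: (p5, p6, p2) → 33.5395
  f14: (p5, p4, p2) → 106.0744
  f15: (p5, p13, p4) → 29.4378
  f16: (p5, p6, p0) → 12.1961
  f17: (p5, p13, p0) → 49.3843
  f18: (p8, p4, p7) → 2.0795
  f19: (p8, p13, p7) → 15.1489
  f20: (p8, p13, p4) → 2.8752
Σ area = 932.465

Check V−E+F: 12 − 30 + 20 = 2.

facets=20 area=932.465


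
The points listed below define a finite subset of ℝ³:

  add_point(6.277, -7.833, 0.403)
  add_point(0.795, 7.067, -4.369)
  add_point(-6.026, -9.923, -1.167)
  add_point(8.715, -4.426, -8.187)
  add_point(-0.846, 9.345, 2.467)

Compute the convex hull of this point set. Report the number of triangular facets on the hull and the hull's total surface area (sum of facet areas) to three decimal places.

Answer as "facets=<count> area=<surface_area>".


facets=6 area=491.670

Extreme-point indices: [0, 1, 2, 3, 4] — 5 of 5 on the boundary.

Facet areas (half cross-product norm):
  f1: (p0, p3, p2) → 58.9307
  f2: (p0, p4, p2) → 115.1415
  f3: (p0, p4, p3) → 88.6387
  f4: (p1, p3, p2) → 117.9900
  f5: (p1, p4, p2) → 68.6183
  f6: (p1, p4, p3) → 42.3509
Σ area = 491.670

Euler characteristic 5−9+6 = 2 ✓


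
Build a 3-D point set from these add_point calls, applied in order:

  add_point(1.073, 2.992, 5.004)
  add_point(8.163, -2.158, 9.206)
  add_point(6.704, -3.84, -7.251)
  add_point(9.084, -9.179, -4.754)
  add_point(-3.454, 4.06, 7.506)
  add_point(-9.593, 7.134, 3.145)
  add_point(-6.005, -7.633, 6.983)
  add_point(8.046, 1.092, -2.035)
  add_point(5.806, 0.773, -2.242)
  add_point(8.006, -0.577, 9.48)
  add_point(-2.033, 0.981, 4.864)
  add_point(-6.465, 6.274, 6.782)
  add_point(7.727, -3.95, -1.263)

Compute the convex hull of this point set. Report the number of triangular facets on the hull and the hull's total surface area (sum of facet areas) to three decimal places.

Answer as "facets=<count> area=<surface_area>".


facets=14 area=769.738

9 of the 13 inputs are extreme points: [1, 2, 3, 4, 5, 6, 7, 9, 11].

Facet areas (half cross-product norm):
  f1: (p6, p2, p5) → 148.9615
  f2: (p6, p2, p3) → 60.4999
  f3: (p7, p2, p5) → 68.6891
  f4: (p7, p9, p3) → 61.6985
  f5: (p7, p2, p3) → 22.6526
  f6: (p11, p6, p5) → 33.1664
  f7: (p11, p7, p5) → 42.3365
  f8: (p11, p7, p9) → 92.1041
  f9: (p1, p9, p3) → 10.1216
  f10: (p1, p6, p3) → 116.7863
  f11: (p1, p6, p9) → 11.8633
  f12: (p4, p6, p9) → 74.0239
  f13: (p4, p11, p9) → 5.8473
  f14: (p4, p11, p6) → 20.9873
Σ area = 769.738

Euler: V−E+F = 9−21+14 = 2.


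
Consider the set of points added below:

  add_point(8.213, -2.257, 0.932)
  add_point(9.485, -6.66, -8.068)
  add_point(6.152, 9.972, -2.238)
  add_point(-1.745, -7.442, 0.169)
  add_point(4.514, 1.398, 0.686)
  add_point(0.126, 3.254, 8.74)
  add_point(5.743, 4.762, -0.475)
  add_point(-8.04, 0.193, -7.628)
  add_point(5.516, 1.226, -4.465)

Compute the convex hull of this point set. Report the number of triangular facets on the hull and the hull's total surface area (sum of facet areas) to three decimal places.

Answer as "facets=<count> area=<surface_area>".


Extreme-point indices: [0, 1, 2, 3, 5, 7] — 6 of 9 on the boundary.

Facet areas (half cross-product norm):
  f1: (p2, p1, p7) → 144.3702
  f2: (p5, p2, p7) → 119.7767
  f3: (p3, p1, p7) → 87.8650
  f4: (p3, p5, p7) → 87.1252
  f5: (p0, p2, p1) → 63.1120
  f6: (p0, p5, p2) → 74.4357
  f7: (p0, p3, p1) → 56.1841
  f8: (p0, p3, p5) → 66.5794
Σ area = 699.448

Euler characteristic 6−12+8 = 2 ✓

facets=8 area=699.448


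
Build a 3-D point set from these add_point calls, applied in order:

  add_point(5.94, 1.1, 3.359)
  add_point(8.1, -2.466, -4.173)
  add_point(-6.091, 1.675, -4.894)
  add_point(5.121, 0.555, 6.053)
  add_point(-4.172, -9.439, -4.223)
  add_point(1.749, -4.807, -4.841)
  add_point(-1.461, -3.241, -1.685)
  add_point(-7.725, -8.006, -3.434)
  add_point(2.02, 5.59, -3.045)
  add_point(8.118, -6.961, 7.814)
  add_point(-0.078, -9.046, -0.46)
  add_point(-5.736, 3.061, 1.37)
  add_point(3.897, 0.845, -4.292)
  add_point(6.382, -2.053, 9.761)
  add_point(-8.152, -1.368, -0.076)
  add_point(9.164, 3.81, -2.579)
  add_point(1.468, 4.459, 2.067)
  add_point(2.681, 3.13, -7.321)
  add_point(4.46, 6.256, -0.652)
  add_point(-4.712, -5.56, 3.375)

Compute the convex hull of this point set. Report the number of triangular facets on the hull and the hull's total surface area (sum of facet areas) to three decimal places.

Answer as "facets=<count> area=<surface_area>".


facets=28 area=775.342

Extreme-point indices: [1, 2, 4, 5, 7, 8, 9, 10, 11, 13, 14, 15, 16, 17, 18, 19] — 16 of 20 on the boundary.

Per-facet area ½‖(b−a)×(c−a)‖:
  f1: (p19, p11, p14) → 16.6605
  f2: (p19, p11, p13) → 59.0515
  f3: (p1, p17, p15) → 24.7358
  f4: (p7, p19, p14) → 22.2508
  f5: (p16, p11, p13) → 38.1796
  f6: (p2, p11, p14) → 14.8275
  f7: (p2, p7, p14) → 22.5218
  f8: (p2, p17, p4) → 52.0671
  f9: (p2, p7, p4) → 19.1021
  f10: (p9, p19, p13) → 36.5175
  f11: (p9, p13, p15) → 38.7469
  f12: (p9, p1, p15) → 41.7580
  f13: (p5, p17, p4) → 22.7144
  f14: (p5, p1, p4) → 9.0101
  f15: (p5, p1, p17) → 26.0634
  f16: (p8, p2, p17) → 22.0561
  f17: (p8, p2, p11) → 27.8139
  f18: (p10, p9, p19) → 41.1239
  f19: (p10, p7, p4) → 9.4094
  f20: (p10, p7, p19) → 25.2055
  f21: (p10, p1, p4) → 29.0001
  f22: (p10, p9, p1) → 60.9300
  f23: (p18, p16, p11) → 11.9588
  f24: (p18, p8, p11) → 15.3483
  f25: (p18, p13, p15) → 37.6791
  f26: (p18, p16, p13) → 23.1321
  f27: (p18, p17, p15) → 20.4937
  f28: (p18, p8, p17) → 6.9841
Σ area = 775.342

Euler characteristic 16−42+28 = 2 ✓


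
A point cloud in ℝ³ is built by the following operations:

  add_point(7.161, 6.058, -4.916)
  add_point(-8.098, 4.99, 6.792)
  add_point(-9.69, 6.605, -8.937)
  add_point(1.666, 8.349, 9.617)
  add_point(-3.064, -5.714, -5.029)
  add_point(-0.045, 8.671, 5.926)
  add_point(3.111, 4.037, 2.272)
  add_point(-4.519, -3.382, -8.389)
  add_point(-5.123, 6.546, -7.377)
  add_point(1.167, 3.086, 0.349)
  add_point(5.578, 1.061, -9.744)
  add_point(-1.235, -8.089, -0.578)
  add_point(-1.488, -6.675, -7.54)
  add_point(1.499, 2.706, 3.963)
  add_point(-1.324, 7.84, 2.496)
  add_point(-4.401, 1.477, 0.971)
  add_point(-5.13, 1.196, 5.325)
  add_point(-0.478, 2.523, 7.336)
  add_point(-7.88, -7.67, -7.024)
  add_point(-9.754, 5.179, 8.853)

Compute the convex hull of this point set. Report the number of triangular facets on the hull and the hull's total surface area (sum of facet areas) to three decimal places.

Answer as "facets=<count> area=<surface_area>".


Hull vertices (13/20): indices [0, 2, 3, 5, 6, 7, 8, 10, 11, 12, 17, 18, 19].

Triangle areas on the boundary:
  f1: (p17, p11, p19) → 62.5957
  f2: (p17, p3, p19) → 32.2958
  f3: (p17, p3, p11) → 16.1892
  f4: (p6, p11, p0) → 54.9794
  f5: (p6, p3, p0) → 26.8865
  f6: (p6, p3, p11) → 46.1205
  f7: (p10, p11, p0) → 51.7827
  f8: (p10, p2, p0) → 57.8306
  f9: (p5, p3, p0) → 23.5346
  f10: (p5, p3, p19) → 21.7588
  f11: (p5, p2, p19) → 91.2582
  f12: (p18, p11, p19) → 85.1298
  f13: (p18, p2, p19) → 126.6596
  f14: (p8, p2, p0) → 4.0443
  f15: (p8, p5, p0) → 77.0232
  f16: (p8, p5, p2) → 26.9640
  f17: (p12, p10, p11) → 36.0300
  f18: (p12, p18, p11) → 23.0038
  f19: (p7, p10, p2) → 62.4704
  f20: (p7, p18, p2) → 28.7811
  f21: (p7, p12, p10) → 24.2056
  f22: (p7, p12, p18) → 12.5371
Σ area = 992.081

Euler characteristic 13−33+22 = 2 ✓

facets=22 area=992.081


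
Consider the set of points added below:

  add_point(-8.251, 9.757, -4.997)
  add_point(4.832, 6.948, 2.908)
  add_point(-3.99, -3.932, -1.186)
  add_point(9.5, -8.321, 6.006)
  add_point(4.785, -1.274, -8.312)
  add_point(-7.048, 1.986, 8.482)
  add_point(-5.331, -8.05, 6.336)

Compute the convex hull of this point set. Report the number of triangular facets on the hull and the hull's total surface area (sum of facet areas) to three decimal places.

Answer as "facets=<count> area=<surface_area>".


Extreme-point indices: [0, 1, 2, 3, 4, 5, 6] — 7 of 7 on the boundary.

Area of each hull facet:
  f1: (p1, p5, p0) → 97.5325
  f2: (p1, p5, p3) → 112.5324
  f3: (p1, p4, p0) → 102.8988
  f4: (p1, p4, p3) → 103.6615
  f5: (p6, p5, p0) → 77.0596
  f6: (p6, p5, p3) → 75.8302
  f7: (p6, p4, p3) → 118.7983
  f8: (p2, p4, p0) → 85.1342
  f9: (p2, p6, p0) → 50.7124
  f10: (p2, p6, p4) → 32.9199
Σ area = 857.080

Check V−E+F: 7 − 15 + 10 = 2.

facets=10 area=857.080


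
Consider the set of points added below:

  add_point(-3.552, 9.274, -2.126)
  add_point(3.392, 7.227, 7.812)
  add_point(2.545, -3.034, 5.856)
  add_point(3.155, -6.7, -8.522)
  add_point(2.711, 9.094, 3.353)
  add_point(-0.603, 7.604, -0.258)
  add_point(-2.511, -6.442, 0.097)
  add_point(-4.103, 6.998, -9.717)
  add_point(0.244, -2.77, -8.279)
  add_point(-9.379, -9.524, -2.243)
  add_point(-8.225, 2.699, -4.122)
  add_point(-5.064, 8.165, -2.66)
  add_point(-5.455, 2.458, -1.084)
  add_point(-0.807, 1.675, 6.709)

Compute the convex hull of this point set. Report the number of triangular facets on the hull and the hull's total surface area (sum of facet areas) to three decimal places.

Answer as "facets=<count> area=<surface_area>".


Points on the hull: [0, 1, 2, 3, 4, 6, 7, 9, 10, 11, 13] (11 of 14).

Per-facet area ½‖(b−a)×(c−a)‖:
  f1: (p3, p7, p9) → 108.8932
  f2: (p4, p3, p1) → 46.8346
  f3: (p4, p3, p7) → 114.3016
  f4: (p4, p0, p1) → 14.2141
  f5: (p4, p7, p0) → 24.3917
  f6: (p10, p13, p9) → 80.8646
  f7: (p10, p7, p9) → 37.7562
  f8: (p11, p0, p1) → 9.8921
  f9: (p11, p13, p1) → 42.6948
  f10: (p11, p10, p13) → 39.2065
  f11: (p11, p7, p0) → 6.8000
  f12: (p11, p10, p7) → 22.3687
  f13: (p2, p3, p1) → 70.6540
  f14: (p2, p13, p1) → 19.5351
  f15: (p2, p13, p9) → 46.1648
  f16: (p6, p3, p9) → 39.6656
  f17: (p6, p2, p9) → 15.2089
  f18: (p6, p2, p3) → 41.8639
Σ area = 781.310

Check V−E+F: 11 − 27 + 18 = 2.

facets=18 area=781.310


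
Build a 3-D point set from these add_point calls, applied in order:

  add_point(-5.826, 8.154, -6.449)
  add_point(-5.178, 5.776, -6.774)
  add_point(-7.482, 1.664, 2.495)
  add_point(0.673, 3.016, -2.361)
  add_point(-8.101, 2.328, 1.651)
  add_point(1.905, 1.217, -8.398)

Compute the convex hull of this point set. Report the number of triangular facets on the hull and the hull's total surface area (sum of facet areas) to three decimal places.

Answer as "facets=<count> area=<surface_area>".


Points on the hull: [0, 1, 2, 3, 4, 5] (6 of 6).

Triangle areas on the boundary:
  f1: (p2, p5, p4) → 8.7816
  f2: (p2, p0, p4) → 4.3150
  f3: (p3, p0, p5) → 29.4156
  f4: (p3, p2, p5) → 24.6115
  f5: (p3, p2, p0) → 42.3026
  f6: (p1, p5, p4) → 39.9335
  f7: (p1, p0, p4) → 11.7500
  f8: (p1, p0, p5) → 7.0735
Σ area = 168.183

Euler characteristic 6−12+8 = 2 ✓

facets=8 area=168.183


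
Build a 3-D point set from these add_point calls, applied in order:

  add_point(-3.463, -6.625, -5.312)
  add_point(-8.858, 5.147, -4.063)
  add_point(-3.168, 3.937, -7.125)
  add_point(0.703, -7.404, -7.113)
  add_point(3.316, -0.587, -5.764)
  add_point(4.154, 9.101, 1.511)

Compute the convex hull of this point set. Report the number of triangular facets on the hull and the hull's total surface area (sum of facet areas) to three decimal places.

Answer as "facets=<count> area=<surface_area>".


6 of the 6 inputs are extreme points: [0, 1, 2, 3, 4, 5].

Per-facet area ½‖(b−a)×(c−a)‖:
  f1: (p2, p5, p1) → 40.6569
  f2: (p4, p3, p5) → 22.5718
  f3: (p4, p2, p5) → 46.5844
  f4: (p4, p2, p3) → 29.1635
  f5: (p0, p5, p1) → 95.2381
  f6: (p0, p3, p5) → 43.0413
  f7: (p0, p2, p1) → 35.1284
  f8: (p0, p2, p3) → 24.6133
Σ area = 336.998

Check V−E+F: 6 − 12 + 8 = 2.

facets=8 area=336.998


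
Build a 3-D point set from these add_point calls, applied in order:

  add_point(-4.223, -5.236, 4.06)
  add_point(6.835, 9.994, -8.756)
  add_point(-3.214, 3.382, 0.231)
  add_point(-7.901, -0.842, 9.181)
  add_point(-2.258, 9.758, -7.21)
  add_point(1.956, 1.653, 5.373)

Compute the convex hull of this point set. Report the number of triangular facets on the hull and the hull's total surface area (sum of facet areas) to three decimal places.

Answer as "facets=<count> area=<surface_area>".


Points on the hull: [0, 1, 3, 4, 5] (5 of 6).

Triangle areas on the boundary:
  f1: (p5, p0, p3) → 35.1995
  f2: (p5, p0, p1) → 72.1609
  f3: (p4, p5, p3) → 83.3592
  f4: (p4, p5, p1) → 71.2304
  f5: (p4, p0, p3) → 72.4677
  f6: (p4, p0, p1) → 84.8115
Σ area = 419.229

Euler characteristic 5−9+6 = 2 ✓

facets=6 area=419.229


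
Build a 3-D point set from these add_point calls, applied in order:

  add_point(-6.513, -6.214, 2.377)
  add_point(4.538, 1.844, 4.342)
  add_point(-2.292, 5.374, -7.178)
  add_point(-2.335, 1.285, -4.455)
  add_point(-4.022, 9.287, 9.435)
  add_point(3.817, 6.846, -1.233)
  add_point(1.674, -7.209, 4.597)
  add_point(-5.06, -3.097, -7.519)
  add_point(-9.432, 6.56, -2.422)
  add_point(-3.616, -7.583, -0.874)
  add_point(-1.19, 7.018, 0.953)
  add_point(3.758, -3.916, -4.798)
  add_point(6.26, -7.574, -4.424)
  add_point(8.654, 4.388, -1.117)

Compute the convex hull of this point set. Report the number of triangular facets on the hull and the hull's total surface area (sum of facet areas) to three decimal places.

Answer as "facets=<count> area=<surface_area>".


facets=18 area=860.133

Extreme-point indices: [0, 1, 2, 4, 5, 6, 7, 8, 9, 12, 13] — 11 of 14 on the boundary.

Facet areas (half cross-product norm):
  f1: (p5, p4, p8) → 77.2895
  f2: (p5, p4, p13) → 29.6460
  f3: (p0, p4, p8) → 90.9537
  f4: (p0, p7, p8) → 60.1513
  f5: (p0, p7, p9) → 17.7170
  f6: (p0, p6, p9) → 17.3263
  f7: (p0, p6, p4) → 72.7802
  f8: (p1, p4, p13) → 39.6314
  f9: (p1, p6, p13) → 29.5379
  f10: (p1, p6, p4) → 55.2762
  f11: (p12, p7, p9) → 42.4899
  f12: (p12, p6, p13) → 62.9341
  f13: (p12, p6, p9) → 36.4577
  f14: (p2, p5, p13) → 19.3340
  f15: (p2, p12, p13) → 77.4246
  f16: (p2, p12, p7) → 55.9405
  f17: (p2, p7, p8) → 38.4061
  f18: (p2, p5, p8) → 36.8366
Σ area = 860.133

Euler characteristic 11−27+18 = 2 ✓


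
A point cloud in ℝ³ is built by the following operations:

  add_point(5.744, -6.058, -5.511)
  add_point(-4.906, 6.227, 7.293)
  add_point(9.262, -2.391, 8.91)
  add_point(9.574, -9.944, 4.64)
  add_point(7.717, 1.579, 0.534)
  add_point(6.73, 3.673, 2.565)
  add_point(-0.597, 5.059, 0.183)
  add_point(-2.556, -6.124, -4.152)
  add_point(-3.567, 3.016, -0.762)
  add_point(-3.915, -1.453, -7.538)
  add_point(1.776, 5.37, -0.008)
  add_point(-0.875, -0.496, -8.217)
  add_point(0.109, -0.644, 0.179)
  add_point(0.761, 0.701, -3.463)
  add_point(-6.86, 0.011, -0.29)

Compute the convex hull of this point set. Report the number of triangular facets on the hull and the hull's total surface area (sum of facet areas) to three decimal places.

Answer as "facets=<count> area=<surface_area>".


facets=22 area=720.973

Points on the hull: [0, 1, 2, 3, 4, 5, 6, 7, 8, 9, 10, 11, 14] (13 of 15).

Triangle areas on the boundary:
  f1: (p1, p3, p14) → 99.0884
  f2: (p7, p3, p14) → 61.7488
  f3: (p8, p1, p14) → 19.6539
  f4: (p2, p1, p3) → 65.2045
  f5: (p2, p5, p1) → 58.0599
  f6: (p4, p2, p3) → 40.7069
  f7: (p4, p2, p5) → 14.0181
  f8: (p9, p7, p14) → 22.5708
  f9: (p9, p8, p14) → 17.2995
  f10: (p0, p7, p3) → 47.6464
  f11: (p0, p4, p3) → 53.7970
  f12: (p0, p4, p11) → 44.5379
  f13: (p0, p9, p11) → 13.2613
  f14: (p0, p9, p7) → 24.7213
  f15: (p6, p8, p1) → 15.5341
  f16: (p6, p9, p11) → 16.4128
  f17: (p6, p9, p8) → 12.6711
  f18: (p10, p6, p11) → 12.0876
  f19: (p10, p4, p11) → 36.8540
  f20: (p10, p4, p5) → 8.8389
  f21: (p10, p5, p1) → 27.8874
  f22: (p10, p6, p1) → 8.3726
Σ area = 720.973

Check V−E+F: 13 − 33 + 22 = 2.


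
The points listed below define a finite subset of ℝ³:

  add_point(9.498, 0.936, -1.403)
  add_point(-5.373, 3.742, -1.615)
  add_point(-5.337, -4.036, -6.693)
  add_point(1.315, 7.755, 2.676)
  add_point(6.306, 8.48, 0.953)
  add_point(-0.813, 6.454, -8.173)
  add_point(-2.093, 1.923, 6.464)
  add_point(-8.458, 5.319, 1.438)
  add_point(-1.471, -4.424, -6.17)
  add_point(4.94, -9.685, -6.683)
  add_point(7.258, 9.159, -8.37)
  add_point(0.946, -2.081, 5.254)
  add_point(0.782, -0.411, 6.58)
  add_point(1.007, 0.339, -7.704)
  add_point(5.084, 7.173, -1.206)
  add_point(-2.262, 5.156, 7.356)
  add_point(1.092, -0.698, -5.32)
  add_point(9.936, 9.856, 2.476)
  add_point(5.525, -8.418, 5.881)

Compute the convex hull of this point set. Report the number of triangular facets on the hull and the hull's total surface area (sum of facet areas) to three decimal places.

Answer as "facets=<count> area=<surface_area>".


facets=20 area=997.883

Extreme-point indices: [0, 2, 3, 5, 6, 7, 9, 10, 13, 15, 17, 18] — 12 of 19 on the boundary.

Per-facet area ½‖(b−a)×(c−a)‖:
  f1: (p2, p18, p7) → 108.9653
  f2: (p2, p18, p9) → 74.1218
  f3: (p15, p18, p17) → 107.9691
  f4: (p0, p18, p17) → 53.8085
  f5: (p0, p18, p9) → 68.9232
  f6: (p0, p10, p17) → 48.5591
  f7: (p0, p10, p9) → 66.9652
  f8: (p5, p10, p7) → 40.5672
  f9: (p5, p2, p7) → 64.2213
  f10: (p3, p15, p7) → 27.4260
  f11: (p3, p15, p17) → 21.6741
  f12: (p3, p10, p7) → 59.4087
  f13: (p3, p10, p17) → 48.3971
  f14: (p6, p18, p7) → 39.5945
  f15: (p6, p15, p7) → 14.2690
  f16: (p6, p15, p18) → 12.4727
  f17: (p13, p2, p9) → 40.8347
  f18: (p13, p5, p2) → 23.5922
  f19: (p13, p10, p9) → 48.8961
  f20: (p13, p5, p10) → 27.2176
Σ area = 997.883

Euler: V−E+F = 12−30+20 = 2.


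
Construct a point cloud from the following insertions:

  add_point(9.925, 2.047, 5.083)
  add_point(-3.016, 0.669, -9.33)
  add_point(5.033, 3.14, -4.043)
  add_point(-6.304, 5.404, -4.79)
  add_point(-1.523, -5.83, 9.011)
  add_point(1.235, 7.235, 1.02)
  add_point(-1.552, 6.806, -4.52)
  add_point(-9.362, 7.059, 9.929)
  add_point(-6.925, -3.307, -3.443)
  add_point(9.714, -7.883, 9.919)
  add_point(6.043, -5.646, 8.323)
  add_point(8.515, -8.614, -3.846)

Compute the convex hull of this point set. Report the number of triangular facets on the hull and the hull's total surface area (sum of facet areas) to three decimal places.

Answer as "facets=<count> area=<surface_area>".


facets=18 area=1065.127

Points on the hull: [0, 1, 2, 3, 4, 5, 6, 7, 8, 9, 11] (11 of 12).

Per-facet area ½‖(b−a)×(c−a)‖:
  f1: (p9, p0, p7) → 112.7296
  f2: (p9, p11, p0) → 70.4910
  f3: (p8, p1, p11) → 62.8548
  f4: (p5, p0, p7) → 70.3169
  f5: (p5, p6, p7) → 41.8863
  f6: (p3, p6, p7) → 37.2952
  f7: (p3, p6, p1) → 17.7861
  f8: (p3, p8, p7) → 66.7213
  f9: (p3, p8, p1) → 27.8802
  f10: (p2, p11, p0) → 61.8317
  f11: (p2, p5, p0) → 37.4994
  f12: (p2, p5, p6) → 21.3691
  f13: (p2, p1, p11) → 60.9473
  f14: (p2, p6, p1) → 29.4871
  f15: (p4, p9, p11) → 78.3262
  f16: (p4, p8, p11) → 102.9890
  f17: (p4, p9, p7) → 65.3119
  f18: (p4, p8, p7) → 99.4035
Σ area = 1065.127

Check V−E+F: 11 − 27 + 18 = 2.


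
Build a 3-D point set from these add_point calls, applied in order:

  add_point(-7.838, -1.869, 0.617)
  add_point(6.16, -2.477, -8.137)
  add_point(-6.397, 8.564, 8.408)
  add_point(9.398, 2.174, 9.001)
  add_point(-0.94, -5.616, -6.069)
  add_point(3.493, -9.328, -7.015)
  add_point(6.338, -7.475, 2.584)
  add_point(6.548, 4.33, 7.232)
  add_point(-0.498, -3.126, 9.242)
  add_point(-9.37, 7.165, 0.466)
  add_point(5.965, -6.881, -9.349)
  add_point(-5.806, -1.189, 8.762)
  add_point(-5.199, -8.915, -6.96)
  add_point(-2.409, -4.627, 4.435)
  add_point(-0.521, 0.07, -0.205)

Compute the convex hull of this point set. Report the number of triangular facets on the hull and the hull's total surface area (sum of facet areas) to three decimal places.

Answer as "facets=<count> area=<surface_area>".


facets=20 area=996.206

Points on the hull: [0, 1, 2, 3, 5, 6, 7, 8, 9, 10, 11, 12] (12 of 15).

Facet areas (half cross-product norm):
  f1: (p2, p8, p3) → 73.6379
  f2: (p12, p1, p9) → 116.8945
  f3: (p6, p8, p3) → 54.1538
  f4: (p6, p12, p5) → 42.7230
  f5: (p6, p12, p8) → 78.7416
  f6: (p7, p1, p9) → 140.1661
  f7: (p7, p1, p3) → 32.8231
  f8: (p7, p2, p9) → 57.5890
  f9: (p7, p2, p3) → 16.1294
  f10: (p0, p12, p9) → 35.8700
  f11: (p10, p6, p5) → 20.6249
  f12: (p10, p12, p5) → 15.0344
  f13: (p10, p12, p1) → 26.1870
  f14: (p10, p1, p3) → 35.5531
  f15: (p10, p6, p3) → 61.9344
  f16: (p11, p12, p8) → 49.4135
  f17: (p11, p0, p12) → 32.9746
  f18: (p11, p2, p8) → 25.4033
  f19: (p11, p2, p9) → 41.7714
  f20: (p11, p0, p9) → 38.5807
Σ area = 996.206

Euler: V−E+F = 12−30+20 = 2.


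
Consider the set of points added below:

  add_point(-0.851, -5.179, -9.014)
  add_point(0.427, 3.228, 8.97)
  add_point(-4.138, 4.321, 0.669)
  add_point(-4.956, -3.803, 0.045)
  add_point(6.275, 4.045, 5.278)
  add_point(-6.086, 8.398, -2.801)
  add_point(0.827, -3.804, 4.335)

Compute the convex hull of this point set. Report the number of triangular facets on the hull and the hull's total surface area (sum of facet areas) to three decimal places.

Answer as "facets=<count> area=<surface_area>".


Points on the hull: [0, 1, 3, 4, 5, 6] (6 of 7).

Area of each hull facet:
  f1: (p0, p4, p5) → 116.0980
  f2: (p1, p4, p5) → 49.9527
  f3: (p3, p0, p5) → 63.1136
  f4: (p3, p1, p5) → 74.2698
  f5: (p6, p0, p4) → 62.8523
  f6: (p6, p3, p0) → 35.3483
  f7: (p6, p1, p4) → 28.5479
  f8: (p6, p3, p1) → 29.0579
Σ area = 459.240

Check V−E+F: 6 − 12 + 8 = 2.

facets=8 area=459.240


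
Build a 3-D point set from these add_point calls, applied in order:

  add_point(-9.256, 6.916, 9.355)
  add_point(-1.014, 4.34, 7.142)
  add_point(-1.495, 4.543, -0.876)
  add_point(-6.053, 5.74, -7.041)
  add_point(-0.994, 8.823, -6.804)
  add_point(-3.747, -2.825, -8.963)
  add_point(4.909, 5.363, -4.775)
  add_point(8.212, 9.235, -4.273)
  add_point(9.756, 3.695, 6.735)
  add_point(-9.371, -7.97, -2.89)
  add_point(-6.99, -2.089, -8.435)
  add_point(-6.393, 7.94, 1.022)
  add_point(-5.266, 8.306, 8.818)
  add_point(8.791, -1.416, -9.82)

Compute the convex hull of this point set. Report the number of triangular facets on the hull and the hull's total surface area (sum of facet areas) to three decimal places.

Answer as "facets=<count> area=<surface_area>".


facets=18 area=1086.961

Points on the hull: [0, 3, 4, 5, 7, 8, 9, 10, 11, 12, 13] (11 of 14).

Facet areas (half cross-product norm):
  f1: (p0, p8, p9) → 183.4688
  f2: (p13, p8, p9) → 175.1181
  f3: (p13, p7, p8) → 74.6583
  f4: (p3, p0, p9) → 119.0847
  f5: (p12, p0, p8) → 19.8224
  f6: (p12, p7, p8) → 97.5849
  f7: (p10, p3, p9) → 26.9652
  f8: (p4, p12, p7) → 77.4257
  f9: (p4, p13, p7) → 57.0734
  f10: (p4, p3, p13) → 42.0554
  f11: (p5, p3, p13) → 56.6368
  f12: (p5, p10, p3) → 13.3691
  f13: (p5, p13, p9) → 45.5685
  f14: (p5, p10, p9) → 13.8297
  f15: (p11, p12, p0) → 16.7879
  f16: (p11, p4, p12) → 25.9223
  f17: (p11, p3, p0) → 17.0387
  f18: (p11, p4, p3) → 24.5512
Σ area = 1086.961

Check V−E+F: 11 − 27 + 18 = 2.


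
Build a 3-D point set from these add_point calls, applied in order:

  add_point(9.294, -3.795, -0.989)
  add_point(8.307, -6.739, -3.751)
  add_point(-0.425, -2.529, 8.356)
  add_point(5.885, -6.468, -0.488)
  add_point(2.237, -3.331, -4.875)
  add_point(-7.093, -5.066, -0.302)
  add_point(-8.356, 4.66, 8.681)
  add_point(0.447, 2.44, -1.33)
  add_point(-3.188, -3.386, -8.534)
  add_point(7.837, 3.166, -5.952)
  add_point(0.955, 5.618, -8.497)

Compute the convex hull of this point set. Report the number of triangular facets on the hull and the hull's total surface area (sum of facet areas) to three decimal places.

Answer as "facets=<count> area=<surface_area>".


facets=14 area=720.232

Points on the hull: [0, 1, 2, 3, 5, 6, 8, 9, 10] (9 of 11).

Facet areas (half cross-product norm):
  f1: (p10, p8, p6) → 94.1101
  f2: (p5, p8, p6) → 53.0848
  f3: (p9, p10, p6) → 75.1339
  f4: (p9, p10, p8) → 38.2002
  f5: (p2, p5, p6) → 57.9253
  f6: (p2, p9, p6) → 92.4291
  f7: (p2, p9, p0) → 57.5433
  f8: (p1, p5, p8) → 59.7303
  f9: (p1, p9, p0) → 17.8205
  f10: (p1, p9, p8) → 60.7008
  f11: (p3, p2, p5) → 60.8872
  f12: (p3, p1, p5) → 21.0702
  f13: (p3, p2, p0) → 23.9904
  f14: (p3, p1, p0) → 7.6059
Σ area = 720.232

Euler: V−E+F = 9−21+14 = 2.


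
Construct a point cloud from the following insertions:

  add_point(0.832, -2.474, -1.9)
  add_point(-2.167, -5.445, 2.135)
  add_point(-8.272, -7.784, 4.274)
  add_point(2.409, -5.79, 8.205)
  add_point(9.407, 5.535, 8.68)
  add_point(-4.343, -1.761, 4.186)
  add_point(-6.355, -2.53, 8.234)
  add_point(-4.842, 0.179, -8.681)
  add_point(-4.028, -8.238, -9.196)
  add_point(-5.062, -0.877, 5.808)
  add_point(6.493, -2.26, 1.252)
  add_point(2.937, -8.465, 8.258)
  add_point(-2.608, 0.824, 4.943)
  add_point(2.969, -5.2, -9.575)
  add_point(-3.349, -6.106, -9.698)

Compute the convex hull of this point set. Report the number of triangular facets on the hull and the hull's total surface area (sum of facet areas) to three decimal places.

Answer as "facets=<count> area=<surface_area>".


Extreme-point indices: [2, 4, 6, 7, 8, 9, 10, 11, 12, 13, 14] — 11 of 15 on the boundary.

Per-facet area ½‖(b−a)×(c−a)‖:
  f1: (p6, p11, p2) → 37.1909
  f2: (p6, p11, p4) → 84.2767
  f3: (p6, p7, p2) → 53.3935
  f4: (p8, p11, p2) → 84.1332
  f5: (p8, p7, p2) → 59.4311
  f6: (p8, p7, p14) → 4.5785
  f7: (p12, p7, p4) → 83.5991
  f8: (p12, p6, p4) → 32.2720
  f9: (p13, p8, p14) → 6.6400
  f10: (p13, p7, p4) → 104.7538
  f11: (p13, p7, p14) → 20.7950
  f12: (p13, p8, p11) → 68.7140
  f13: (p9, p6, p7) → 14.0511
  f14: (p9, p12, p7) → 21.3241
  f15: (p9, p12, p6) → 2.9197
  f16: (p10, p11, p4) → 55.7380
  f17: (p10, p13, p4) → 32.7860
  f18: (p10, p13, p11) → 54.3792
Σ area = 820.976

Euler characteristic 11−27+18 = 2 ✓

facets=18 area=820.976


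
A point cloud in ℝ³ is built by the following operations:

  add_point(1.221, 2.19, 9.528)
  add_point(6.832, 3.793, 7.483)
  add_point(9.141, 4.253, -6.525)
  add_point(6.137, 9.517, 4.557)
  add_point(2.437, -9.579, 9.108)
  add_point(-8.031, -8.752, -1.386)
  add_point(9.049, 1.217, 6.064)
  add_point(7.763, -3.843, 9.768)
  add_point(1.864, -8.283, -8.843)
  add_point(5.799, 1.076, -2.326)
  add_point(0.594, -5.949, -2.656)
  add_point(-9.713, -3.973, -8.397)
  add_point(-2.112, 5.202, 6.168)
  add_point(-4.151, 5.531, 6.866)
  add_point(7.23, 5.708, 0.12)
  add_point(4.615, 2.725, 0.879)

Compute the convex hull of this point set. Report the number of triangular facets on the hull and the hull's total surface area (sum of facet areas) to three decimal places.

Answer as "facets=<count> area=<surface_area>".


Extreme-point indices: [0, 1, 2, 3, 4, 5, 6, 7, 8, 11, 13] — 11 of 16 on the boundary.

Area of each hull facet:
  f1: (p3, p2, p11) → 130.3974
  f2: (p8, p2, p11) → 89.5462
  f3: (p13, p3, p11) → 101.7653
  f4: (p7, p8, p2) → 128.7390
  f5: (p7, p8, p4) → 70.6248
  f6: (p5, p8, p11) → 50.1701
  f7: (p5, p8, p4) → 91.1864
  f8: (p5, p13, p11) → 73.2640
  f9: (p5, p13, p4) → 111.7674
  f10: (p6, p3, p2) → 53.4533
  f11: (p6, p7, p2) → 27.4524
  f12: (p0, p13, p3) → 34.2916
  f13: (p0, p13, p4) → 33.9173
  f14: (p0, p7, p4) → 34.9643
  f15: (p1, p6, p3) → 10.2455
  f16: (p1, p6, p7) → 11.5277
  f17: (p1, p0, p3) → 19.1819
  f18: (p1, p0, p7) → 24.1120
Σ area = 1096.606

Check V−E+F: 11 − 27 + 18 = 2.

facets=18 area=1096.606


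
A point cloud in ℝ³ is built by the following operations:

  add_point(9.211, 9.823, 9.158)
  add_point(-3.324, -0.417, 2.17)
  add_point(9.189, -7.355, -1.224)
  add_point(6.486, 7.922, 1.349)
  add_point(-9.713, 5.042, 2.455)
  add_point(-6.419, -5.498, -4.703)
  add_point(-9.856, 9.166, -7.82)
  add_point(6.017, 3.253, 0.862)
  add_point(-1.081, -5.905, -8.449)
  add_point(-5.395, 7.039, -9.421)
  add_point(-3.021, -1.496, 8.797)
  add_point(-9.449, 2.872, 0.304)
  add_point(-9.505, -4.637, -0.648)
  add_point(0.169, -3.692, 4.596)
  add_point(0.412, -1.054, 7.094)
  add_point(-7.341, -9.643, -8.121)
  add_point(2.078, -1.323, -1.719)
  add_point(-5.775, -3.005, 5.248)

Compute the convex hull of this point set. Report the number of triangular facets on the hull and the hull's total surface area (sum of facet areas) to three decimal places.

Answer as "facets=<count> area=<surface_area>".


facets=18 area=1193.833

Extreme-point indices: [0, 2, 3, 4, 6, 8, 9, 10, 12, 15, 17] — 11 of 18 on the boundary.

Facet areas (half cross-product norm):
  f1: (p9, p15, p6) → 41.9736
  f2: (p3, p0, p6) → 55.8050
  f3: (p3, p9, p6) → 38.1219
  f4: (p4, p0, p6) → 111.2742
  f5: (p4, p10, p0) → 94.0679
  f6: (p2, p3, p9) → 126.2014
  f7: (p2, p10, p15) → 139.9168
  f8: (p2, p3, p0) → 63.3776
  f9: (p2, p10, p0) → 134.6867
  f10: (p12, p15, p6) → 71.5108
  f11: (p12, p4, p6) → 56.1397
  f12: (p8, p9, p15) → 48.7231
  f13: (p8, p2, p15) → 36.4645
  f14: (p8, p2, p9) → 79.0269
  f15: (p17, p4, p10) → 21.8141
  f16: (p17, p12, p4) → 32.3891
  f17: (p17, p10, p15) → 17.6214
  f18: (p17, p12, p15) → 24.7186
Σ area = 1193.833

Euler characteristic 11−27+18 = 2 ✓


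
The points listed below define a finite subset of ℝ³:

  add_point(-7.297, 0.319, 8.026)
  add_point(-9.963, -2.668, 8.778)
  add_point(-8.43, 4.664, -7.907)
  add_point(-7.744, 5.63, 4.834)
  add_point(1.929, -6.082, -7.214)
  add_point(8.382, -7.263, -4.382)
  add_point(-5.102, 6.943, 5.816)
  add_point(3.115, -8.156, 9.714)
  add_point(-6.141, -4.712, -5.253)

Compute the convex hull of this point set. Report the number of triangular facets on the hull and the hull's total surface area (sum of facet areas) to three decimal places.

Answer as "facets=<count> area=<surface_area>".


9 of the 9 inputs are extreme points: [0, 1, 2, 3, 4, 5, 6, 7, 8].

Area of each hull facet:
  f1: (p2, p6, p5) → 144.4999
  f2: (p7, p6, p5) → 132.2574
  f3: (p8, p2, p1) → 73.3485
  f4: (p8, p7, p1) → 101.5600
  f5: (p3, p6, p1) → 13.2072
  f6: (p3, p2, p1) → 56.9431
  f7: (p3, p2, p6) → 18.3027
  f8: (p0, p6, p1) → 5.9977
  f9: (p0, p7, p1) → 27.5543
  f10: (p0, p7, p6) → 45.9334
  f11: (p4, p2, p5) → 34.4848
  f12: (p4, p8, p2) → 40.0515
  f13: (p4, p7, p5) → 53.7424
  f14: (p4, p8, p7) → 71.1939
Σ area = 819.077

Check V−E+F: 9 − 21 + 14 = 2.

facets=14 area=819.077


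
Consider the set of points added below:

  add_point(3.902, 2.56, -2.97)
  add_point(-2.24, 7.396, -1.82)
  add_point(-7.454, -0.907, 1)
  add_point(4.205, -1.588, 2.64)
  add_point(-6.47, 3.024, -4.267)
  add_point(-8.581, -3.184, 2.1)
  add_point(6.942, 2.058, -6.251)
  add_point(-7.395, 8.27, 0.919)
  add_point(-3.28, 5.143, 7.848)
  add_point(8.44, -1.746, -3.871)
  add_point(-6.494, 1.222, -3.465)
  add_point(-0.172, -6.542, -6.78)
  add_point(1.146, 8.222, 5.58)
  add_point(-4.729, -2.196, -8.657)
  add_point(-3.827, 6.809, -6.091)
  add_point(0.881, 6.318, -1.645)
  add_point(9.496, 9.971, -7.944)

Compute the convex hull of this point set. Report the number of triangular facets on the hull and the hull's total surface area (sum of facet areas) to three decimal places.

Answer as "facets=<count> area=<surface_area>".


facets=20 area=841.158

12 of the 17 inputs are extreme points: [3, 4, 5, 6, 7, 8, 9, 11, 12, 13, 14, 16].

Facet areas (half cross-product norm):
  f1: (p13, p11, p5) → 37.5197
  f2: (p13, p11, p16) → 61.1845
  f3: (p3, p11, p5) → 65.7111
  f4: (p14, p13, p16) → 62.4866
  f5: (p14, p7, p16) → 47.6846
  f6: (p9, p3, p11) → 39.0314
  f7: (p8, p7, p5) → 46.0493
  f8: (p8, p3, p5) → 60.4491
  f9: (p4, p14, p13) → 17.1010
  f10: (p4, p14, p7) → 18.0178
  f11: (p4, p13, p5) → 32.1662
  f12: (p4, p7, p5) → 33.9530
  f13: (p6, p11, p16) → 20.6718
  f14: (p6, p9, p16) → 13.1626
  f15: (p6, p9, p11) → 24.2971
  f16: (p12, p8, p3) → 30.8565
  f17: (p12, p9, p16) → 90.1474
  f18: (p12, p9, p3) → 37.9554
  f19: (p12, p7, p16) → 77.6845
  f20: (p12, p8, p7) → 25.0284
Σ area = 841.158

Euler: V−E+F = 12−30+20 = 2.


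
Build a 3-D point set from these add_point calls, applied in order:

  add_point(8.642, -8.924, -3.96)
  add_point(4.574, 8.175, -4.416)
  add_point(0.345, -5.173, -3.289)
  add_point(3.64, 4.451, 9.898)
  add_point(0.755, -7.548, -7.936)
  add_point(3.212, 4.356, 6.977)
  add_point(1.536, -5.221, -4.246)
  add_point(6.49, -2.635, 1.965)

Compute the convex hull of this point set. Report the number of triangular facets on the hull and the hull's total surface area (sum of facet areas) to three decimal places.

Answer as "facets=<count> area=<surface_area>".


7 of the 8 inputs are extreme points: [0, 1, 2, 3, 4, 5, 7].

Area of each hull facet:
  f1: (p3, p0, p2) → 75.5183
  f2: (p4, p0, p2) → 22.6181
  f3: (p4, p1, p2) → 34.6256
  f4: (p4, p1, p0) → 73.1506
  f5: (p5, p1, p2) → 77.4853
  f6: (p5, p3, p2) → 13.7089
  f7: (p5, p3, p1) → 7.5899
  f8: (p7, p1, p0) → 53.8709
  f9: (p7, p3, p0) → 4.1741
  f10: (p7, p3, p1) → 68.1268
Σ area = 430.869

Euler: V−E+F = 7−15+10 = 2.

facets=10 area=430.869


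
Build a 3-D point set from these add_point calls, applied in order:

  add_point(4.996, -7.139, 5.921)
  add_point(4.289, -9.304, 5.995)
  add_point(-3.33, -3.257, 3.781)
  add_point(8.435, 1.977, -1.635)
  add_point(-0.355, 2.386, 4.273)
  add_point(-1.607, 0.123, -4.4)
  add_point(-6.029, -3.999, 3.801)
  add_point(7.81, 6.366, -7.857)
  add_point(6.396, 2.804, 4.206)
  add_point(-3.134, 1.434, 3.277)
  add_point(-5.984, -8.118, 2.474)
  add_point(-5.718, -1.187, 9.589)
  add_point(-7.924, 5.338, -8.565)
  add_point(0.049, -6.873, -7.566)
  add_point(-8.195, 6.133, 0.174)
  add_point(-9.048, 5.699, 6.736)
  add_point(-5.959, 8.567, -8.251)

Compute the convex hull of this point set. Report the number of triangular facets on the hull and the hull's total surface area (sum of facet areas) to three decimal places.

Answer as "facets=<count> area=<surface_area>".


facets=18 area=1035.757

11 of the 17 inputs are extreme points: [0, 1, 3, 7, 8, 10, 11, 12, 13, 15, 16].

Triangle areas on the boundary:
  f1: (p10, p12, p15) → 107.2700
  f2: (p11, p8, p15) → 56.4947
  f3: (p11, p10, p15) → 38.3263
  f4: (p11, p10, p1) → 53.3851
  f5: (p0, p1, p3) → 8.2595
  f6: (p0, p8, p3) → 31.7054
  f7: (p0, p11, p1) → 14.3568
  f8: (p0, p11, p8) → 62.3448
  f9: (p7, p8, p3) → 17.9271
  f10: (p7, p8, p15) → 98.5032
  f11: (p13, p10, p12) → 85.3291
  f12: (p13, p7, p12) → 100.4052
  f13: (p13, p10, p1) → 63.0983
  f14: (p13, p1, p3) → 85.5445
  f15: (p13, p7, p3) → 51.7649
  f16: (p16, p12, p15) → 29.0432
  f17: (p16, p7, p15) → 107.5221
  f18: (p16, p7, p12) → 24.4767
Σ area = 1035.757

Euler: V−E+F = 11−27+18 = 2.


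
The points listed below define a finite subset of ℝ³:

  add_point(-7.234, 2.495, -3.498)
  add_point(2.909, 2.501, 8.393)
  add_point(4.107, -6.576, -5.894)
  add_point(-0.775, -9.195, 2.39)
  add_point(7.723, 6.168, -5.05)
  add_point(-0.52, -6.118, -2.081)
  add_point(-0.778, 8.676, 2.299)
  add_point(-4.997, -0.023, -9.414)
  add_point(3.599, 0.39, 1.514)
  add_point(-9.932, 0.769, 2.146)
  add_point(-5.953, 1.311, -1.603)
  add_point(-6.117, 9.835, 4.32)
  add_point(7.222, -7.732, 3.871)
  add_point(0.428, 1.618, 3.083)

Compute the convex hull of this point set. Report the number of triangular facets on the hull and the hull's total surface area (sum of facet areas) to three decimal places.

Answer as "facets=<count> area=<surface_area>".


facets=16 area=869.998

Hull vertices (10/14): indices [0, 1, 2, 3, 4, 6, 7, 9, 11, 12].

Area of each hull facet:
  f1: (p1, p3, p9) → 82.9631
  f2: (p7, p3, p9) → 81.4414
  f3: (p11, p1, p9) → 60.9711
  f4: (p11, p7, p4) → 113.4963
  f5: (p12, p1, p4) → 85.5961
  f6: (p12, p1, p3) → 49.1239
  f7: (p6, p1, p4) → 54.2580
  f8: (p6, p11, p4) → 11.3012
  f9: (p6, p11, p1) → 26.4778
  f10: (p0, p7, p9) → 13.4268
  f11: (p0, p11, p9) → 31.9626
  f12: (p0, p11, p7) → 19.4552
  f13: (p2, p7, p3) → 58.5741
  f14: (p2, p12, p3) → 38.2275
  f15: (p2, p7, p4) → 74.3058
  f16: (p2, p12, p4) → 68.4173
Σ area = 869.998

Check V−E+F: 10 − 24 + 16 = 2.


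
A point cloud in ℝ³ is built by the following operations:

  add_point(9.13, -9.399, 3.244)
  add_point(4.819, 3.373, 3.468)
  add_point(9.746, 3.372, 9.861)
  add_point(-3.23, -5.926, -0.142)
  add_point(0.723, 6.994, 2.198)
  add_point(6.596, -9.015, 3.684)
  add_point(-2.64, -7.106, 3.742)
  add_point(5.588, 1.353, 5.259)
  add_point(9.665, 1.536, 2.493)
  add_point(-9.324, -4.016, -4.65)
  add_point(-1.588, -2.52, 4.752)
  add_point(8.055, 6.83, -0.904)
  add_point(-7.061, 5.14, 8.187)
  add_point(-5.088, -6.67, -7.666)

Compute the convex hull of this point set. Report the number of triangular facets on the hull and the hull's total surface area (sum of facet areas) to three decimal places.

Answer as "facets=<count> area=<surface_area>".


Hull vertices (10/14): indices [0, 2, 4, 5, 6, 8, 9, 11, 12, 13].

Per-facet area ½‖(b−a)×(c−a)‖:
  f1: (p11, p4, p9) → 60.2043
  f2: (p11, p4, p2) → 44.3572
  f3: (p12, p4, p9) → 76.7453
  f4: (p12, p4, p2) → 61.2350
  f5: (p13, p11, p9) → 58.4326
  f6: (p13, p11, p0) → 142.8278
  f7: (p8, p0, p2) → 41.0228
  f8: (p8, p11, p2) → 23.4129
  f9: (p8, p11, p0) → 19.5393
  f10: (p6, p12, p2) → 108.1096
  f11: (p6, p12, p9) → 75.3108
  f12: (p6, p13, p9) → 32.1052
  f13: (p5, p0, p2) → 18.4556
  f14: (p5, p6, p2) → 66.8939
  f15: (p5, p13, p0) → 17.1793
  f16: (p5, p6, p13) → 53.8688
Σ area = 899.700

Check V−E+F: 10 − 24 + 16 = 2.

facets=16 area=899.700
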